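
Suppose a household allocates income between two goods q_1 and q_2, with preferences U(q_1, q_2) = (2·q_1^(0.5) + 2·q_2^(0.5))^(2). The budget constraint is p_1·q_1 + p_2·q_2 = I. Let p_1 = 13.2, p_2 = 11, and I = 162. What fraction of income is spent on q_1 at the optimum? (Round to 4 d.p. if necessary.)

share on q_1 = 0.4545

MRS = MU_q_1/MU_q_2 = (q_2/q_1)^(0.5). Set equal to p_1/p_2.
Solve for the ratio: q_2/q_1 = [p_1/p_2]^(2).
Substitute q_2 = (q_2/q_1)·q_1 into the budget: q_1* = I/(p_1 + p_2·(q_2/q_1)).
Numerically q_2/q_1 = 1.44, so q_1* = 162/(13.2 + 11·1.44) = 5.5785 and q_2* = 1.44·5.5785 = 8.0331.
Expenditure on q_1: 13.2·5.5785 = 73.6364; share = 0.4545.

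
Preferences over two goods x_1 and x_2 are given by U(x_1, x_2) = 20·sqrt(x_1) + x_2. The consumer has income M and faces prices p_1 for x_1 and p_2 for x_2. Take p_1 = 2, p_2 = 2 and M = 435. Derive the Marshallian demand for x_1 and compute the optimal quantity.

Set MRS = p_1/p_2: 10·x_1^(−1/2) = p_1/p_2.
Thus x_1* = (10·p_2/p_1)² — independent of M — with the rest of income spent on x_2.
Plugging in: x_1* = (10·2/2)² = 100.

x_1* = 100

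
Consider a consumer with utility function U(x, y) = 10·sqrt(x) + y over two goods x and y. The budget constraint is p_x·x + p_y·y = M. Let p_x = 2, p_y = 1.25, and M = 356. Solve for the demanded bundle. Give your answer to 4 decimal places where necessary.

x* = 9.7656, y* = 269.175

Set MRS = p_x/p_y: 5·x^(−1/2) = p_x/p_y.
Solve: √x = 5·p_y/p_x, so x*(p_x,p_y) = (5·p_y/p_x)², and y* = (M − p_x·x*)/p_y.
Plugging in: x* = (5·1.25/2)² = 9.7656, y* = 269.175.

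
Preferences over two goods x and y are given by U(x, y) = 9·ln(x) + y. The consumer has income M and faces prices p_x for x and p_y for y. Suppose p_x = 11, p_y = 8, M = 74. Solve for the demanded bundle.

x* = 6.5455, y* = 0.25

MU_x = 9/x, MU_y = 1. Tangency: 9/x = p_x/p_y.
So x*(p_x,p_y) = 9·p_y/p_x, independent of income; and y* = (M − 9·p_y)/p_y.
At the given prices: x* = 9·8/11 = 6.5455, and y* = 0.25.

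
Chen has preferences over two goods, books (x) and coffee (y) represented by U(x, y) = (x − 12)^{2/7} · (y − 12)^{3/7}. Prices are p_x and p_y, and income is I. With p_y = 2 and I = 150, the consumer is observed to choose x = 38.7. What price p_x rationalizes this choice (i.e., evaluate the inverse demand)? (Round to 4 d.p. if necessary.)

MRS = (2/3)·(y−12)/(x−12). Tangency with p_x/p_y gives y−12 = (3/2)·(p_x/p_y)·(x−12).
After buying the subsistence bundle (12, 12), a share 0.4 of the remaining income goes to x: x* = 12 + 0.4·(I − 12p_x − 12p_y)/p_x.
Set x* = 38.7 in the demand function and solve for p_x: p_x = 1.6.

p_x = 1.6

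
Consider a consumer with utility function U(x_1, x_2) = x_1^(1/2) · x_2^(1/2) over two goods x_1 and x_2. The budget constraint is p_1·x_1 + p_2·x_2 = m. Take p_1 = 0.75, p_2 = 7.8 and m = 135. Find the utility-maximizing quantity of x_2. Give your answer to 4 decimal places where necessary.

MU_x_1/MU_x_2 = (0.5·x_2)/(0.5·x_1); tangency sets this equal to p_1/p_2.
Rearranging, p_2·x_2 = p_1·x_1. Substituting into the budget gives p_1·x_1·(1 + 1) = m.
Demand: x_1*(p_1,p_2,m) = 0.5·m/p_1 and x_2* = 0.5·m/p_2.
At p_1=0.75, p_2=7.8, m=135: x_2* = 0.5·135/7.8 = 8.6538.

x_2* = 8.6538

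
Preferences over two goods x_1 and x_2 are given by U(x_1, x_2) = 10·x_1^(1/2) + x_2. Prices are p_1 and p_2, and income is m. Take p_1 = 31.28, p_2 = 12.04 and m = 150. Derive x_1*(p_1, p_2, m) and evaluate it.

x_1* = 3.7039

Utility is quasi-linear in x_2; the FOC for x_1 is 5/√x_1 = p_1/p_2.
Solve: √x_1 = 5·p_2/p_1, so x_1*(p_1,p_2) = (5·p_2/p_1)², and x_2* = (m − p_1·x_1*)/p_2.
Plugging in: x_1* = (5·12.04/31.28)² = 3.7039.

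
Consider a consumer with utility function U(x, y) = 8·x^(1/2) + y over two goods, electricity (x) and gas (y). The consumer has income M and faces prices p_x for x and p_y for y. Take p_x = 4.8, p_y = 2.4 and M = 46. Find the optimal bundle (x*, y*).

x* = 4, y* = 11.1667

Thus x* = (4·p_y/p_x)² — independent of M — with the rest of income spent on y.
Plugging in: x* = (4·2.4/4.8)² = 4, y* = 11.1667.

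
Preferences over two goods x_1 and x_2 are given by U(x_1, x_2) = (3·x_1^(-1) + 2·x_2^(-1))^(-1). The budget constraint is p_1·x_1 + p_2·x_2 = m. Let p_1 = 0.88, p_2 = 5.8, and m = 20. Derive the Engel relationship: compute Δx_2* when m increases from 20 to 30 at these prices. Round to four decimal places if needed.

MU_x_1 ∝ 3·x_1^(-2), MU_x_2 ∝ 2·x_2^(-2), so MRS = (3/2)·(x_2/x_1)^(2) = p_1/p_2.
Solve for the ratio: x_2/x_1 = [(2/3)·p_1/p_2]^(0.5).
With the ratio pinned down, the budget gives x_1* = m/(p_1 + p_2·(x_2/x_1)) and x_2* = (x_2/x_1)·x_1*.
Numerically x_2/x_1 = 0.31804, so x_1* = 20/(0.88 + 5.8·0.31804) = 7.3404 and x_2* = 0.31804·7.3404 = 2.3346.
At m' = 30: x_2* = 3.5018. Change: 3.5018 − 2.3346 = 1.1673.

Δx_2* = 1.1673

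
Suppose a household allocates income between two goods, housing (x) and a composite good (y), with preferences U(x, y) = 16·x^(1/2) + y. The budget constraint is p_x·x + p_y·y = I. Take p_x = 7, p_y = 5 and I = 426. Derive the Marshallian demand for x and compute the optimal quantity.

Solve: √x = 8·p_y/p_x, so x*(p_x,p_y) = (8·p_y/p_x)², and y* = (I − p_x·x*)/p_y.
Plugging in: x* = (8·5/7)² = 32.6531.

x* = 32.6531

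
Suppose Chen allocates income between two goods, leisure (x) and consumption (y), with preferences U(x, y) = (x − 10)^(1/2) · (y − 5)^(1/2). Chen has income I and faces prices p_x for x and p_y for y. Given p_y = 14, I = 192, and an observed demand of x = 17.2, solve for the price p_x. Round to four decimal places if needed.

MRS = (y−5)/(x−10). Tangency with p_x/p_y gives y−5 = (p_x/p_y)·(x−10).
Substituting into the budget: x* = 10 + 0.5·(I − 10·p_x − 5·p_y)/p_x, and y* = 5 + 0.5·(…)/p_y.
Set x* = 17.2 in the demand function and solve for p_x: p_x = 5.

p_x = 5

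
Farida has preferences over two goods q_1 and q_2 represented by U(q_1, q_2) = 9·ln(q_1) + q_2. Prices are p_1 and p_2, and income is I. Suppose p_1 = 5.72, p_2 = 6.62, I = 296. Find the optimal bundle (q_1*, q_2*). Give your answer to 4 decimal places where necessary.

q_1* = 10.4161, q_2* = 35.713

MU_q_1 = 9/q_1, MU_q_2 = 1. Tangency: 9/q_1 = p_1/p_2.
So q_1*(p_1,p_2) = 9·p_2/p_1, independent of income; and q_2* = (I − 9·p_2)/p_2.
At the given prices: q_1* = 9·6.62/5.72 = 10.4161, and q_2* = 35.713.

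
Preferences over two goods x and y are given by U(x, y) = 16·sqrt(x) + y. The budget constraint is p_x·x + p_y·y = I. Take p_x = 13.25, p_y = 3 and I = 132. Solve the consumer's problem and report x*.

x* = 3.2809

Set MRS = p_x/p_y: 8·x^(−1/2) = p_x/p_y.
Solve: √x = 8·p_y/p_x, so x*(p_x,p_y) = (8·p_y/p_x)², and y* = (I − p_x·x*)/p_y.
Plugging in: x* = (8·3/13.25)² = 3.2809.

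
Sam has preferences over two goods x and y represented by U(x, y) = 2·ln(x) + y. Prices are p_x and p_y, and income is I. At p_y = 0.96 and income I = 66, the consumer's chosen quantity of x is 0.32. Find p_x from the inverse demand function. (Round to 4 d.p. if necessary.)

MU_x = 2/x, MU_y = 1. Tangency: 2/x = p_x/p_y.
So x*(p_x,p_y) = 2·p_y/p_x, independent of income; and y* = (I − 2·p_y)/p_y.
Set x* = 0.32 in the demand function and solve for p_x: p_x = 6.

p_x = 6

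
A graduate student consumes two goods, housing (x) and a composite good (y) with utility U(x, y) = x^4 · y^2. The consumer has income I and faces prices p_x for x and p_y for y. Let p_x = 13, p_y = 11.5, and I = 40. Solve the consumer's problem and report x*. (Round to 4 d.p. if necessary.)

Tangency: MRS = 2·y/x = p_x/p_y.
So 4·p_y·y = 2·p_x·x; combined with the budget, a share 2/3 of income goes to x.
Demand: x*(p_x,p_y,I) = 2/3·I/p_x and y* = 1/3·I/p_y.
At p_x=13, p_y=11.5, I=40: x* = 2/3·40/13 = 2.0513.

x* = 2.0513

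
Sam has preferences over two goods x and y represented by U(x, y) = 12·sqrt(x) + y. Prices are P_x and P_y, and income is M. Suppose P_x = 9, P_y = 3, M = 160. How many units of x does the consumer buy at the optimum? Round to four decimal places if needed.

MU_x = 6/√x, MU_y = 1. Tangency: 6/√x = P_x/P_y.
Solve: √x = 6·P_y/P_x, so x*(P_x,P_y) = (6·P_y/P_x)², and y* = (M − P_x·x*)/P_y.
Plugging in: x* = (6·3/9)² = 4.

x* = 4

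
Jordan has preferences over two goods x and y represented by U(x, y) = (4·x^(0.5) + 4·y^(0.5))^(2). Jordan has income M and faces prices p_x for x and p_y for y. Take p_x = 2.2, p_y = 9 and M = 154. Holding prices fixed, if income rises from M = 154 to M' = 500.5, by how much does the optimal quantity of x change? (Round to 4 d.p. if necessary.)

Δx* = 126.5625

MU_x ∝ 4·x^(-0.5), MU_y ∝ 4·y^(-0.5), so MRS = (y/x)^(0.5) = p_x/p_y.
Hence y/x = (p_x/p_y)^(1/(0.5)), i.e. raised to the 2 power.
Substitute y = (y/x)·x into the budget: x* = M/(p_x + p_y·(y/x)).
Numerically y/x = 0.059753, so x* = 154/(2.2 + 9·0.059753) = 56.25.
At M' = 500.5: x* = 182.8125. Change: 182.8125 − 56.25 = 126.5625.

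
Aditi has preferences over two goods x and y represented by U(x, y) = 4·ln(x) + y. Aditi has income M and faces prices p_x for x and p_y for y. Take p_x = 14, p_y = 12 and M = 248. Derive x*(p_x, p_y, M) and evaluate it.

x* = 3.4286

MU_x = 4/x, MU_y = 1. Tangency: 4/x = p_x/p_y.
So x*(p_x,p_y) = 4·p_y/p_x, independent of income; and y* = (M − 4·p_y)/p_y.
At the given prices: x* = 4·12/14 = 3.4286.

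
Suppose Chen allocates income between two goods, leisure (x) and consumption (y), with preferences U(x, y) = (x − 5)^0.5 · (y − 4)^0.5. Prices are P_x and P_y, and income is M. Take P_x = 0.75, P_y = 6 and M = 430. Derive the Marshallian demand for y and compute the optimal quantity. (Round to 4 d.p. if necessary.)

Discretionary income = 430 − 5·0.75 − 4·6 = 402.25; y* = 4 + 0.5·402.25/6 = 37.5208.

y* = 37.5208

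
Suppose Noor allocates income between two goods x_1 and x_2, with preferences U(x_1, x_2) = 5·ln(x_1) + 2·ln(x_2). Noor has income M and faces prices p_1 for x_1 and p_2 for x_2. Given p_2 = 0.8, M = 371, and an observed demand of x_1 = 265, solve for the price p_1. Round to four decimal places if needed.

The MRS is (5/2)·x_2/x_1. Set MRS = p_1/p_2.
So 5·p_2·x_2 = 2·p_1·x_1; combined with the budget, a share 5/7 of income goes to x_1.
Demand: x_1*(p_1,p_2,M) = 5/7·M/p_1 and x_2* = 2/7·M/p_2.
Set x_1* = 265 in the demand function and solve for p_1: p_1 = 1.

p_1 = 1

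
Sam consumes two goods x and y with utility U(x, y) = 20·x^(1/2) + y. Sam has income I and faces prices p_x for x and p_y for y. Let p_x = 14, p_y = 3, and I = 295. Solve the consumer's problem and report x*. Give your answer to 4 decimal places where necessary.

MU_x = 10/√x, MU_y = 1. Tangency: 10/√x = p_x/p_y.
Solve: √x = 10·p_y/p_x, so x*(p_x,p_y) = (10·p_y/p_x)², and y* = (I − p_x·x*)/p_y.
Plugging in: x* = (10·3/14)² = 4.5918.

x* = 4.5918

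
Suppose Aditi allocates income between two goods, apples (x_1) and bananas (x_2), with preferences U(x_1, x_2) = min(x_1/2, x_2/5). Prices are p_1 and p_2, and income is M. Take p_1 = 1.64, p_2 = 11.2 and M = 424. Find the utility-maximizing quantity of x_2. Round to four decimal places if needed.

With perfect complements, no substitution: consume in ratio x_1:x_2 = 2:5.
Budget: p_1·x_1 + p_2·(5/2)·x_1 = M, so (2·p_1 + 5·p_2)·x_1 = 2·M.
Demand: x_1*(p_1,p_2,M) = 2·M/(2·p_1 + 5·p_2), x_2* = 5·M/(2·p_1 + 5·p_2).
Here 2·1.64 + 5·11.2 = 59.28, giving x_2* = 35.7625.

x_2* = 35.7625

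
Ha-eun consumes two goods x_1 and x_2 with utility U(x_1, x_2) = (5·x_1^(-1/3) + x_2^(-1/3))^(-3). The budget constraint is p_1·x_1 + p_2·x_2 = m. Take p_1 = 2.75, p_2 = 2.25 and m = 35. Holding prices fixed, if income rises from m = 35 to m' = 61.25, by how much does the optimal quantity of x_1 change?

Δx_1* = 7.4316

MRS = MU_x_1/MU_x_2 = 5·(x_2/x_1)^(4/3). Set equal to p_1/p_2.
Solve for the ratio: x_2/x_1 = [(1/5)·p_1/p_2]^(0.75).
With the ratio pinned down, the budget gives x_1* = m/(p_1 + p_2·(x_2/x_1)) and x_2* = (x_2/x_1)·x_1*.
Numerically x_2/x_1 = 0.347644, so x_1* = 35/(2.75 + 2.25·0.347644) = 9.9088.
At m' = 61.25: x_1* = 17.3405. Change: 17.3405 − 9.9088 = 7.4316.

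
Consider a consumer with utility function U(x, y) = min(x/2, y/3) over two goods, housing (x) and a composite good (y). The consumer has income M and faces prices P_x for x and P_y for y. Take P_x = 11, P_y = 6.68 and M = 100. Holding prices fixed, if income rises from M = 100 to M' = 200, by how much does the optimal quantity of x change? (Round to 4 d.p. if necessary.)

With perfect complements, no substitution: consume in ratio x:y = 2:3.
Budget: P_x·x + P_y·(3/2)·x = M, so (2·P_x + 3·P_y)·x = 2·M.
Demand: x*(P_x,P_y,M) = 2·M/(2·P_x + 3·P_y), y* = 3·M/(2·P_x + 3·P_y).
Here 2·11 + 3·6.68 = 42.04, giving x* = 4.7574.
At M' = 200: x* = 9.5147. Change: 9.5147 − 4.7574 = 4.7574.

Δx* = 4.7574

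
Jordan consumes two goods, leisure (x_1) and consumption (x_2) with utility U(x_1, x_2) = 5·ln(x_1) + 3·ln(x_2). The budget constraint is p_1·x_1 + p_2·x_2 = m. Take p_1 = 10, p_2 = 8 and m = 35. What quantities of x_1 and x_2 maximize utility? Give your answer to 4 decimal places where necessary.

x_1* = 2.1875, x_2* = 1.6406

MU_x_1/MU_x_2 = (5·x_2)/(3·x_1); tangency sets this equal to p_1/p_2.
So 5·p_2·x_2 = 3·p_1·x_1; combined with the budget, a share 0.625 of income goes to x_1.
Demand: x_1*(p_1,p_2,m) = 0.625·m/p_1 and x_2* = 0.375·m/p_2.
At p_1=10, p_2=8, m=35: x_1* = 0.625·35/10 = 2.1875, x_2* = 1.6406.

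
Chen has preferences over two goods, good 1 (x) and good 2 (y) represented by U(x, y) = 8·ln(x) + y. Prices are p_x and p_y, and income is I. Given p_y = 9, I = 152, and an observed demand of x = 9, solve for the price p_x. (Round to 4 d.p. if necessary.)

p_x = 8

Set MRS = p_x/p_y: (8/x)/1 = p_x/p_y.
So x*(p_x,p_y) = 8·p_y/p_x, independent of income; and y* = (I − 8·p_y)/p_y.
Set x* = 9 in the demand function and solve for p_x: p_x = 8.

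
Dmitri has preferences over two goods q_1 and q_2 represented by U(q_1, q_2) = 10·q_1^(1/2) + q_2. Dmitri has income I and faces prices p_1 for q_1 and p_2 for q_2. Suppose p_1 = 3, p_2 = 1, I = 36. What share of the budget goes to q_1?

Set MRS = p_1/p_2: 5·q_1^(−1/2) = p_1/p_2.
Solve: √q_1 = 5·p_2/p_1, so q_1*(p_1,p_2) = (5·p_2/p_1)², and q_2* = (I − p_1·q_1*)/p_2.
Plugging in: q_1* = (5·1/3)² = 2.7778, q_2* = 27.6667.
Expenditure on q_1: 3·2.7778 = 8.3333; share = 0.2315.

share on q_1 = 0.2315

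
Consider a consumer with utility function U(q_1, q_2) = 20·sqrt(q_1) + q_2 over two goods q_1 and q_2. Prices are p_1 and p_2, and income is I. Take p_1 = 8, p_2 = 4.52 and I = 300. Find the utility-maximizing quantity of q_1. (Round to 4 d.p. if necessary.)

q_1* = 31.9225

Utility is quasi-linear in q_2; the FOC for q_1 is 10/√q_1 = p_1/p_2.
Thus q_1* = (10·p_2/p_1)² — independent of I — with the rest of income spent on q_2.
Plugging in: q_1* = (10·4.52/8)² = 31.9225.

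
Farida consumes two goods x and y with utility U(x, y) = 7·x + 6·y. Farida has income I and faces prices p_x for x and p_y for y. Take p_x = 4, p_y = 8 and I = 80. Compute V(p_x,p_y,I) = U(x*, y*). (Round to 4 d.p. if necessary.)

Perfect substitutes: compare marginal utility per dollar. 7/p_x vs 6/p_y → 1.75 vs 0.75.
x gives more utility per dollar, so spend all income on x: x* = I/p_x, y* = 0.
Numerically: x* = 20, y* = 0.
Utility at the optimum: U(20, 0) = 140.

V = 140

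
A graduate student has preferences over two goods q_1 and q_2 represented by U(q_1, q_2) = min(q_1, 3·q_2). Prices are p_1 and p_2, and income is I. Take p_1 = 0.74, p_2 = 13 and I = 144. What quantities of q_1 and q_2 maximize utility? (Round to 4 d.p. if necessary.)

Demand: q_1*(p_1,p_2,I) = 3·I/(3·p_1 + p_2), q_2* = I/(3·p_1 + p_2).
Here 3·0.74 + 13 = 15.22, giving q_1* = 28.3837 and q_2* = 9.4612.

q_1* = 28.3837, q_2* = 9.4612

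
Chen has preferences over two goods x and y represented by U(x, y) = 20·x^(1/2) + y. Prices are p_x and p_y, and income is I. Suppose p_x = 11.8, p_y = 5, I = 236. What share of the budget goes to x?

share on x = 0.8977

Plugging in: x* = (10·5/11.8)² = 17.9546, y* = 4.8271.
Expenditure on x: 11.8·17.9546 = 211.8644; share = 0.8977.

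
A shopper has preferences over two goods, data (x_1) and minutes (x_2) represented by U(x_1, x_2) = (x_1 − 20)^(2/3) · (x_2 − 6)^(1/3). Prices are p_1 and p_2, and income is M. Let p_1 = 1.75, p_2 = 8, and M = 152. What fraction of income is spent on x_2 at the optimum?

share on x_2 = 0.4671

Let x_1' = x_1−20, x_2' = x_2−6. MRS = 2·x_2'/x_1' = p_1/p_2.
Substituting into the budget: x_1* = 20 + 2/3·(M − 20·p_1 − 6·p_2)/p_1, and x_2* = 6 + 1/3·(…)/p_2.
Discretionary income = 152 − 20·1.75 − 6·8 = 69; x_1* = 20 + 2/3·69/1.75 = 46.2857; x_2* = 6 + 1/3·69/8 = 8.875.
Expenditure on x_2: 8·8.875 = 71; share = 0.4671.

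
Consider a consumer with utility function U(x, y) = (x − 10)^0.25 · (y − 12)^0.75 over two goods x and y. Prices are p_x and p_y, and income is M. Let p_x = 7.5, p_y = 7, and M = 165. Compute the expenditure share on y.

share on y = 0.5364

MRS = (1/3)·(y−12)/(x−10). Tangency with p_x/p_y gives y−12 = 3·(p_x/p_y)·(x−10).
Substituting into the budget: x* = 10 + 0.25·(M − 10·p_x − 12·p_y)/p_x, and y* = 12 + 0.75·(…)/p_y.
Discretionary income = 165 − 10·7.5 − 12·7 = 6; x* = 10 + 0.25·6/7.5 = 10.2; y* = 12 + 0.75·6/7 = 12.6429.
Expenditure on y: 7·12.6429 = 88.5; share = 0.5364.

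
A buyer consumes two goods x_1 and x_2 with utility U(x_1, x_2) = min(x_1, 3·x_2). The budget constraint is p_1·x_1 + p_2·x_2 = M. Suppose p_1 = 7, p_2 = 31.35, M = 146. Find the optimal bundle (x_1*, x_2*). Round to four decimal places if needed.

x_1* = 8.3668, x_2* = 2.7889

Leontief preferences: the optimum is at the kink where x_1/3 = x_2/1, i.e. x_2 = (1/3)·x_1.
Budget: p_1·x_1 + p_2·(1/3)·x_1 = M, so (3·p_1 + p_2)·x_1 = 3·M.
Demand: x_1*(p_1,p_2,M) = 3·M/(3·p_1 + p_2), x_2* = M/(3·p_1 + p_2).
Here 3·7 + 31.35 = 52.35, giving x_1* = 8.3668 and x_2* = 2.7889.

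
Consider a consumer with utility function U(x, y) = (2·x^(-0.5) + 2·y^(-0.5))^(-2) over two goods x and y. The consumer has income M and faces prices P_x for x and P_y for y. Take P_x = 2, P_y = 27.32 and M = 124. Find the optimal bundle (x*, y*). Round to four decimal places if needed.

x* = 18.2865, y* = 3.2001

From the CES first-order condition, (y/x)^(1.5) = P_x/P_y.
Hence y/x = (P_x/P_y)^(1/(1.5)), i.e. raised to the 2/3 power.
Substitute y = (y/x)·x into the budget: x* = M/(P_x + P_y·(y/x)).
Numerically y/x = 0.174998, so x* = 124/(2 + 27.32·0.174998) = 18.2865 and y* = 0.174998·18.2865 = 3.2001.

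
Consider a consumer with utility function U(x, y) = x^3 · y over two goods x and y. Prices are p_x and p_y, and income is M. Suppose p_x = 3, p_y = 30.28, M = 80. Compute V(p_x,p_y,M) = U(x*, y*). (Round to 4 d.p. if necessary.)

MU_x/MU_y = (3·y)/(x); tangency sets this equal to p_x/p_y.
So 3·p_y·y = p_x·x; combined with the budget, a share 0.75 of income goes to x.
Demand: x*(p_x,p_y,M) = 0.75·M/p_x and y* = 0.25·M/p_y.
At p_x=3, p_y=30.28, M=80: x* = 0.75·80/3 = 20, y* = 0.6605.
Utility at the optimum: U(20, 0.6605) = 5284.0159.

V = 5284.0159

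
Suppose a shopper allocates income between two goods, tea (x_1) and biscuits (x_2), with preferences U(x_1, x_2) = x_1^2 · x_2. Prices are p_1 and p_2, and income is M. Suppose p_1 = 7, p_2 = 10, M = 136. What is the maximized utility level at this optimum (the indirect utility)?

V = 760.5309

Tangency: MRS = 2·x_2/x_1 = p_1/p_2.
So 2·p_2·x_2 = p_1·x_1; combined with the budget, a share 2/3 of income goes to x_1.
Demand: x_1*(p_1,p_2,M) = 2/3·M/p_1 and x_2* = 1/3·M/p_2.
At p_1=7, p_2=10, M=136: x_1* = 2/3·136/7 = 12.9524, x_2* = 4.5333.
Utility at the optimum: U(12.9524, 4.5333) = 760.5309.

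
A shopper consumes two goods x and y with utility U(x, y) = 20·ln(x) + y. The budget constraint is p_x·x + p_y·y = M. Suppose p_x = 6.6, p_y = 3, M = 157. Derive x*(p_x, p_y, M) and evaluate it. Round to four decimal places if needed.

So x*(p_x,p_y) = 20·p_y/p_x, independent of income; and y* = (M − 20·p_y)/p_y.
At the given prices: x* = 20·3/6.6 = 9.0909.

x* = 9.0909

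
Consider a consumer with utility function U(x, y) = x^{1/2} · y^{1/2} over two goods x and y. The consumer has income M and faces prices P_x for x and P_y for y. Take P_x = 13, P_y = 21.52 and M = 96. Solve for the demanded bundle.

MU_x/MU_y = (0.5·y)/(0.5·x); tangency sets this equal to P_x/P_y.
Rearranging, P_y·y = P_x·x. Substituting into the budget gives P_x·x·(1 + 1) = M.
Demand: x*(P_x,P_y,M) = 0.5·M/P_x and y* = 0.5·M/P_y.
At P_x=13, P_y=21.52, M=96: x* = 0.5·96/13 = 3.6923, y* = 2.2305.

x* = 3.6923, y* = 2.2305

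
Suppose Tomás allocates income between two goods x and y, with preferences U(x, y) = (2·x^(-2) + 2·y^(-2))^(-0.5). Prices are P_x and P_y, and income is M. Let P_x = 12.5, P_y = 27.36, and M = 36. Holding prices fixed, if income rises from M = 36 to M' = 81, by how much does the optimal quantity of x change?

MRS = MU_x/MU_y = (y/x)^(3). Set equal to P_x/P_y.
Solve for the ratio: y/x = [P_x/P_y]^(1/3).
With the ratio pinned down, the budget gives x* = M/(P_x + P_y·(y/x)) and y* = (y/x)·x*.
Numerically y/x = 0.77019, so x* = 36/(12.5 + 27.36·0.77019) = 1.0723.
At M' = 81: x* = 2.4127. Change: 2.4127 − 1.0723 = 1.3404.

Δx* = 1.3404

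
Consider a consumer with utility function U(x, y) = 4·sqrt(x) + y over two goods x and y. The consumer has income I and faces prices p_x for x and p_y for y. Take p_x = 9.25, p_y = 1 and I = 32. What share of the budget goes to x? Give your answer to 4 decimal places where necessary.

MU_x = 2/√x, MU_y = 1. Tangency: 2/√x = p_x/p_y.
Solve: √x = 2·p_y/p_x, so x*(p_x,p_y) = (2·p_y/p_x)², and y* = (I − p_x·x*)/p_y.
Plugging in: x* = (2·1/9.25)² = 0.0467, y* = 31.5676.
Expenditure on x: 9.25·0.0467 = 0.4324; share = 0.0135.

share on x = 0.0135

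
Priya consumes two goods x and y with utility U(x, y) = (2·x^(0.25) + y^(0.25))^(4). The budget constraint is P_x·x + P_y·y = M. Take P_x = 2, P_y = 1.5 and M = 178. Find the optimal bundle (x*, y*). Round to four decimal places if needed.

x* = 61.9436, y* = 36.0752

MU_x ∝ 2·x^(-0.75), MU_y ∝ y^(-0.75), so MRS = 2·(y/x)^(0.75) = P_x/P_y.
Hence y/x = ((1/2)·P_x/P_y)^(1/(0.75)), i.e. raised to the 4/3 power.
With the ratio pinned down, the budget gives x* = M/(P_x + P_y·(y/x)) and y* = (y/x)·x*.
Numerically y/x = 0.582387, so x* = 178/(2 + 1.5·0.582387) = 61.9436 and y* = 0.582387·61.9436 = 36.0752.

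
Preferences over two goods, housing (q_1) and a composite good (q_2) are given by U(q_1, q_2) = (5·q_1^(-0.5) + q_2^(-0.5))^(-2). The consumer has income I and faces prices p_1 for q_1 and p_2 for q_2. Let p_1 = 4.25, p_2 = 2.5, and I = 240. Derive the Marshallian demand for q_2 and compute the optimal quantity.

q_2* = 21.382

From the CES first-order condition, 5·(q_2/q_1)^(1.5) = p_1/p_2.
Solve for the ratio: q_2/q_1 = [(1/5)·p_1/p_2]^(2/3).
With the ratio pinned down, the budget gives q_1* = I/(p_1 + p_2·(q_2/q_1)) and q_2* = (q_2/q_1)·q_1*.
Numerically q_2/q_1 = 0.487139, so q_1* = 240/(4.25 + 2.5·0.487139) = 43.893 and q_2* = 0.487139·43.893 = 21.382.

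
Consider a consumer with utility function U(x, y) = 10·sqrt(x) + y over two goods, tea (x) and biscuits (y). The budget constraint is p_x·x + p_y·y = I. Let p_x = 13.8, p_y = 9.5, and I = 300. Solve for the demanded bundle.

x* = 11.8476, y* = 14.3688

Set MRS = p_x/p_y: 5·x^(−1/2) = p_x/p_y.
Solve: √x = 5·p_y/p_x, so x*(p_x,p_y) = (5·p_y/p_x)², and y* = (I − p_x·x*)/p_y.
Plugging in: x* = (5·9.5/13.8)² = 11.8476, y* = 14.3688.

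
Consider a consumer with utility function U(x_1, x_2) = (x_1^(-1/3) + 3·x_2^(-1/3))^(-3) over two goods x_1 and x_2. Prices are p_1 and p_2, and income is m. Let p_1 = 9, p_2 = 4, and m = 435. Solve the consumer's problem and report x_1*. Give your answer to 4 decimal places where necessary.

x_1* = 16.8926

Substitute x_2 = (x_2/x_1)·x_1 into the budget: x_1* = m/(p_1 + p_2·(x_2/x_1)).
Numerically x_2/x_1 = 4.187722, so x_1* = 435/(9 + 4·4.187722) = 16.8926.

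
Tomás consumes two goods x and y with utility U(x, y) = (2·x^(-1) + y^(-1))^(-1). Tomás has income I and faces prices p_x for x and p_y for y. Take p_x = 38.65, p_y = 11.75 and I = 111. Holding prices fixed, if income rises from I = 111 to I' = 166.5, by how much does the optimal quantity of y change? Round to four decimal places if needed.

Δy* = 1.325

With the ratio pinned down, the budget gives x* = I/(p_x + p_y·(y/x)) and y* = (y/x)·x*.
Numerically y/x = 1.282451, so x* = 111/(38.65 + 11.75·1.282451) = 2.0663 and y* = 1.282451·2.0663 = 2.6499.
At I' = 166.5: y* = 3.9749. Change: 3.9749 − 2.6499 = 1.325.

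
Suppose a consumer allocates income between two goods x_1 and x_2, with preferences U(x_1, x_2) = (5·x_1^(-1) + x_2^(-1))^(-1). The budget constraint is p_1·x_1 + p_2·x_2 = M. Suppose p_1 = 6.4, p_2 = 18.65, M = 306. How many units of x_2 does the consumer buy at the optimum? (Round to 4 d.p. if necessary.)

From the CES first-order condition, 5·(x_2/x_1)^(2) = p_1/p_2.
Solve for the ratio: x_2/x_1 = [(1/5)·p_1/p_2]^(0.5).
Substitute x_2 = (x_2/x_1)·x_1 into the budget: x_1* = M/(p_1 + p_2·(x_2/x_1)).
Numerically x_2/x_1 = 0.261978, so x_1* = 306/(6.4 + 18.65·0.261978) = 27.1135 and x_2* = 0.261978·27.1135 = 7.1031.

x_2* = 7.1031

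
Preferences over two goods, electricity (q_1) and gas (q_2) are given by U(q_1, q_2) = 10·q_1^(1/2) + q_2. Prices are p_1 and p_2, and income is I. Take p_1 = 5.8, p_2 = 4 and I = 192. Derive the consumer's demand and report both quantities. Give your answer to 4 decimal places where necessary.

q_1* = 11.8906, q_2* = 30.7586

MU_q_1 = 5/√q_1, MU_q_2 = 1. Tangency: 5/√q_1 = p_1/p_2.
Solve: √q_1 = 5·p_2/p_1, so q_1*(p_1,p_2) = (5·p_2/p_1)², and q_2* = (I − p_1·q_1*)/p_2.
Plugging in: q_1* = (5·4/5.8)² = 11.8906, q_2* = 30.7586.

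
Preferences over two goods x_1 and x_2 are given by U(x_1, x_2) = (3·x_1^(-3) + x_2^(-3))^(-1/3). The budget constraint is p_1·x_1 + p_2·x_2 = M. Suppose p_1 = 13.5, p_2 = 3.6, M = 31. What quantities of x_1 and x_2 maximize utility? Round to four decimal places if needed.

x_1* = 1.7912, x_2* = 1.894

MU_x_1 ∝ 3·x_1^(-4), MU_x_2 ∝ x_2^(-4), so MRS = 3·(x_2/x_1)^(4) = p_1/p_2.
Solve for the ratio: x_2/x_1 = [(1/3)·p_1/p_2]^(0.25).
Substitute x_2 = (x_2/x_1)·x_1 into the budget: x_1* = M/(p_1 + p_2·(x_2/x_1)).
Numerically x_2/x_1 = 1.057371, so x_1* = 31/(13.5 + 3.6·1.057371) = 1.7912 and x_2* = 1.057371·1.7912 = 1.894.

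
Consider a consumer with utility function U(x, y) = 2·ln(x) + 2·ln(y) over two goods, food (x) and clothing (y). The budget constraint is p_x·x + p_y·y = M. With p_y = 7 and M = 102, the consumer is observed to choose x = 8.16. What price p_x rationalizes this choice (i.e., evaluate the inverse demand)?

MU_x/MU_y = (2·y)/(2·x); tangency sets this equal to p_x/p_y.
So 2·p_y·y = 2·p_x·x; combined with the budget, a share 0.5 of income goes to x.
Demand: x*(p_x,p_y,M) = 0.5·M/p_x and y* = 0.5·M/p_y.
Set x* = 8.16 in the demand function and solve for p_x: p_x = 6.25.

p_x = 6.25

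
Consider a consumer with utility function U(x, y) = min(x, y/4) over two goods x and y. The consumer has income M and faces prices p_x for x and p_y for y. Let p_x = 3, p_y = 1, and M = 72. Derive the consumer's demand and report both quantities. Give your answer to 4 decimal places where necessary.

x* = 10.2857, y* = 41.1429

Leontief preferences: the optimum is at the kink where x/1 = y/4, i.e. y = 4·x.
Budget: p_x·x + p_y·4·x = M, so (p_x + 4·p_y)·x = M.
Demand: x*(p_x,p_y,M) = M/(p_x + 4·p_y), y* = 4·M/(p_x + 4·p_y).
Here 3 + 4·1 = 7, giving x* = 10.2857 and y* = 41.1429.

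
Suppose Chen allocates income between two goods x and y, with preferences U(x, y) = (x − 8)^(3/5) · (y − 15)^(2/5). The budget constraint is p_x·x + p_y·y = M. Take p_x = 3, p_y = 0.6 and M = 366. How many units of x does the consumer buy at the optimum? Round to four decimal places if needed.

x* = 74.6

MRS = (3/2)·(y−15)/(x−8). Tangency with p_x/p_y gives y−15 = (2/3)·(p_x/p_y)·(x−8).
After buying the subsistence bundle (8, 15), a share 0.6 of the remaining income goes to x: x* = 8 + 0.6·(M − 8p_x − 15p_y)/p_x.
Discretionary income = 366 − 8·3 − 15·0.6 = 333; x* = 8 + 0.6·333/3 = 74.6.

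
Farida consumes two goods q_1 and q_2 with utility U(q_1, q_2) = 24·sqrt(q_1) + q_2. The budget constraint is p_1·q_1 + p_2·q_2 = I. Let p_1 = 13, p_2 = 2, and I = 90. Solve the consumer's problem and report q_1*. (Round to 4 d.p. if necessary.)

q_1* = 3.4083

MU_q_1 = 12/√q_1, MU_q_2 = 1. Tangency: 12/√q_1 = p_1/p_2.
Thus q_1* = (12·p_2/p_1)² — independent of I — with the rest of income spent on q_2.
Plugging in: q_1* = (12·2/13)² = 3.4083.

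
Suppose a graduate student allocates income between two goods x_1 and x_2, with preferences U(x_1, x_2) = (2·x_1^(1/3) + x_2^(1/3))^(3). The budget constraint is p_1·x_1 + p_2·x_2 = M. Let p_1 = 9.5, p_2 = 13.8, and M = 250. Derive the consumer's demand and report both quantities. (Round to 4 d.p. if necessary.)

MRS = MU_x_1/MU_x_2 = 2·(x_2/x_1)^(2/3). Set equal to p_1/p_2.
Solve for the ratio: x_2/x_1 = [(1/2)·p_1/p_2]^(1.5).
With the ratio pinned down, the budget gives x_1* = M/(p_1 + p_2·(x_2/x_1)) and x_2* = (x_2/x_1)·x_1*.
Numerically x_2/x_1 = 0.20194, so x_1* = 250/(9.5 + 13.8·0.20194) = 20.3471 and x_2* = 0.20194·20.3471 = 4.1089.

x_1* = 20.3471, x_2* = 4.1089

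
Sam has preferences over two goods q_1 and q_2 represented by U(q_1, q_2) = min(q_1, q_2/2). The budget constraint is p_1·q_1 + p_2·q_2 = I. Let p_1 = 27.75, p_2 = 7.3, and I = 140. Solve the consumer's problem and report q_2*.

With perfect complements, no substitution: consume in ratio q_1:q_2 = 1:2.
Budget: p_1·q_1 + p_2·2·q_1 = I, so (p_1 + 2·p_2)·q_1 = I.
Demand: q_1*(p_1,p_2,I) = I/(p_1 + 2·p_2), q_2* = 2·I/(p_1 + 2·p_2).
Here 27.75 + 2·7.3 = 42.35, giving q_2* = 6.6116.

q_2* = 6.6116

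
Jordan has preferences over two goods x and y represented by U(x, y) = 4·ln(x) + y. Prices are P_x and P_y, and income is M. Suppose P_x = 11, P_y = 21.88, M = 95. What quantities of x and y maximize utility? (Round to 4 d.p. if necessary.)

So x*(P_x,P_y) = 4·P_y/P_x, independent of income; and y* = (M − 4·P_y)/P_y.
At the given prices: x* = 4·21.88/11 = 7.9564, and y* = 0.3419.

x* = 7.9564, y* = 0.3419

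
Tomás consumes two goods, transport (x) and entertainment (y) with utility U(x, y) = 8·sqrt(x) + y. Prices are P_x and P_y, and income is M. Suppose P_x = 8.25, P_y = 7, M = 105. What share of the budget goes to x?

share on x = 0.9051

Set MRS = P_x/P_y: 4·x^(−1/2) = P_x/P_y.
Solve: √x = 4·P_y/P_x, so x*(P_x,P_y) = (4·P_y/P_x)², and y* = (M − P_x·x*)/P_y.
Plugging in: x* = (4·7/8.25)² = 11.5188, y* = 1.4242.
Expenditure on x: 8.25·11.5188 = 95.0303; share = 0.9051.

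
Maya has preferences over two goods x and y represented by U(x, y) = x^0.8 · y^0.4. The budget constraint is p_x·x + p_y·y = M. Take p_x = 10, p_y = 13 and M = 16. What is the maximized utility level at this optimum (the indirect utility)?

At p_x=10, p_y=13, M=16: x* = 2/3·16/10 = 1.0667, y* = 0.4103.
Utility at the optimum: U(1.0667, 0.4103) = 0.7373.

V = 0.7373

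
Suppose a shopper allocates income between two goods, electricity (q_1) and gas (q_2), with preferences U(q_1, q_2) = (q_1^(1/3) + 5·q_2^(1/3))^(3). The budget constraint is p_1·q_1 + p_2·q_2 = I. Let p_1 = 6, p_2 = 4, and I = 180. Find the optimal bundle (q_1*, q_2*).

With the ratio pinned down, the budget gives q_1* = I/(p_1 + p_2·(q_2/q_1)) and q_2* = (q_2/q_1)·q_1*.
Numerically q_2/q_1 = 20.539596, so q_1* = 180/(6 + 4·20.539596) = 2.0418 and q_2* = 20.539596·2.0418 = 41.9373.

q_1* = 2.0418, q_2* = 41.9373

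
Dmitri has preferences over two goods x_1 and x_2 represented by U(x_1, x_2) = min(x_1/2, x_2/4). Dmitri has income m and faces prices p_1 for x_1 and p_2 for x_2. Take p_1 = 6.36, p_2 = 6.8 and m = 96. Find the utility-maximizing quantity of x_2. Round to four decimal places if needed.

x_2* = 9.6192

Demand: x_1*(p_1,p_2,m) = 2·m/(2·p_1 + 4·p_2), x_2* = 4·m/(2·p_1 + 4·p_2).
Here 2·6.36 + 4·6.8 = 39.92, giving x_2* = 9.6192.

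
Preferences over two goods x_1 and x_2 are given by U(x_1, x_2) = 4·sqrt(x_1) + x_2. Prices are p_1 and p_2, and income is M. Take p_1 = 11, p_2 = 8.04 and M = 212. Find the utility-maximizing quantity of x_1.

x_1* = 2.1369

MU_x_1 = 2/√x_1, MU_x_2 = 1. Tangency: 2/√x_1 = p_1/p_2.
Solve: √x_1 = 2·p_2/p_1, so x_1*(p_1,p_2) = (2·p_2/p_1)², and x_2* = (M − p_1·x_1*)/p_2.
Plugging in: x_1* = (2·8.04/11)² = 2.1369.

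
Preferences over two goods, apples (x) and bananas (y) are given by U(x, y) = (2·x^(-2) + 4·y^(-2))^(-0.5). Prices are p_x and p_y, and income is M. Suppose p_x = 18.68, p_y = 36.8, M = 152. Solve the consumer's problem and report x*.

x* = 2.7306

From the CES first-order condition, (1/2)·(y/x)^(3) = p_x/p_y.
Hence y/x = (2·p_x/p_y)^(1/(3)), i.e. raised to the 1/3 power.
With the ratio pinned down, the budget gives x* = M/(p_x + p_y·(y/x)) and y* = (y/x)·x*.
Numerically y/x = 1.005047, so x* = 152/(18.68 + 36.8·1.005047) = 2.7306.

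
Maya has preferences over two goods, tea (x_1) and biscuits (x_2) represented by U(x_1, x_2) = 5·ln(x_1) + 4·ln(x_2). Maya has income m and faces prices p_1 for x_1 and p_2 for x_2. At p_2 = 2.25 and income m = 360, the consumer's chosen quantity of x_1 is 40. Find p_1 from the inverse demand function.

Tangency: MRS = (5/4)·x_2/x_1 = p_1/p_2.
Rearranging, p_2·x_2 = (4/5)·p_1·x_1. Substituting into the budget gives p_1·x_1·(1 + (4/5)) = m.
Demand: x_1*(p_1,p_2,m) = 5/9·m/p_1 and x_2* = 4/9·m/p_2.
Set x_1* = 40 in the demand function and solve for p_1: p_1 = 5.

p_1 = 5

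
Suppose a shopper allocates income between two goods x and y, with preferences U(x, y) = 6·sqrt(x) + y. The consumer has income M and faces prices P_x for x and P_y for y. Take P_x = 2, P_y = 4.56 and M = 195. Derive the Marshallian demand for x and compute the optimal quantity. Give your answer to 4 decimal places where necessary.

Utility is quasi-linear in y; the FOC for x is 3/√x = P_x/P_y.
Thus x* = (3·P_y/P_x)² — independent of M — with the rest of income spent on y.
Plugging in: x* = (3·4.56/2)² = 46.7856.

x* = 46.7856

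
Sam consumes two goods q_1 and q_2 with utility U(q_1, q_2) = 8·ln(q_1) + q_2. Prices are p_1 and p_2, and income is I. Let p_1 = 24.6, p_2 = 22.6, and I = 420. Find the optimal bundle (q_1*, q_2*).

q_1* = 7.3496, q_2* = 10.5841

MU_q_1 = 8/q_1, MU_q_2 = 1. Tangency: 8/q_1 = p_1/p_2.
So q_1*(p_1,p_2) = 8·p_2/p_1, independent of income; and q_2* = (I − 8·p_2)/p_2.
At the given prices: q_1* = 8·22.6/24.6 = 7.3496, and q_2* = 10.5841.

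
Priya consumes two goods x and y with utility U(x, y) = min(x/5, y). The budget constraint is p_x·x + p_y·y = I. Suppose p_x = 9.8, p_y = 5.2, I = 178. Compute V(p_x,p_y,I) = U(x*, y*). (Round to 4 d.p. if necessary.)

V = 3.2841

With perfect complements, no substitution: consume in ratio x:y = 5:1.
Budget: p_x·x + p_y·(1/5)·x = I, so (5·p_x + p_y)·x = 5·I.
Demand: x*(p_x,p_y,I) = 5·I/(5·p_x + p_y), y* = I/(5·p_x + p_y).
Here 5·9.8 + 5.2 = 54.2, giving x* = 16.4207 and y* = 3.2841.
Utility at the optimum: U(16.4207, 3.2841) = 3.2841.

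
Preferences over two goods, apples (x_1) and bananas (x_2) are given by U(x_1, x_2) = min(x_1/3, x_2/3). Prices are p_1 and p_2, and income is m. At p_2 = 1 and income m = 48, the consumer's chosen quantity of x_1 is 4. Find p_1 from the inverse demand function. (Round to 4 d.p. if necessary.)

p_1 = 11

Leontief preferences: the optimum is at the kink where x_1/3 = x_2/3, i.e. x_2 = x_1.
Budget: p_1·x_1 + p_2·x_1 = m, so (3·p_1 + 3·p_2)·x_1 = 3·m.
Demand: x_1*(p_1,p_2,m) = 3·m/(3·p_1 + 3·p_2), x_2* = 3·m/(3·p_1 + 3·p_2).
Set x_1* = 4 in the demand function and solve for p_1: p_1 = 11.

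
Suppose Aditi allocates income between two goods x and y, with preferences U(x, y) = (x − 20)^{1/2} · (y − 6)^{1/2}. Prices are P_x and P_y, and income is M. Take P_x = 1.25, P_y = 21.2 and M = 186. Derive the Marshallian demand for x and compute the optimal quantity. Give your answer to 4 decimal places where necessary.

This is Cobb-Douglas in (x−20, y−6): tangency gives 0.5·P_y·(y−6) = 0.5·P_x·(x−20).
Substituting into the budget: x* = 20 + 0.5·(M − 20·P_x − 6·P_y)/P_x, and y* = 6 + 0.5·(…)/P_y.
Discretionary income = 186 − 20·1.25 − 6·21.2 = 33.8; x* = 20 + 0.5·33.8/1.25 = 33.52.

x* = 33.52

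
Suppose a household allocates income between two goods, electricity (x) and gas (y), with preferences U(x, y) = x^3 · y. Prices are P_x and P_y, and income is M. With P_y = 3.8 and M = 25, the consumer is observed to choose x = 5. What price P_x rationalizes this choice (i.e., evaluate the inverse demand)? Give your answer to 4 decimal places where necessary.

The MRS is 3·y/x. Set MRS = P_x/P_y.
So 3·P_y·y = P_x·x; combined with the budget, a share 0.75 of income goes to x.
Demand: x*(P_x,P_y,M) = 0.75·M/P_x and y* = 0.25·M/P_y.
Set x* = 5 in the demand function and solve for P_x: P_x = 3.75.

P_x = 3.75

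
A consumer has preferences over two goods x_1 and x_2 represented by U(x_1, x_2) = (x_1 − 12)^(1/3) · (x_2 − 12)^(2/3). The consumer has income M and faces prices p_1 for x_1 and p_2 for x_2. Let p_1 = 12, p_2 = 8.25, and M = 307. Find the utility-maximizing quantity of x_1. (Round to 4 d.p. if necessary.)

MRS = (1/2)·(x_2−12)/(x_1−12). Tangency with p_1/p_2 gives x_2−12 = 2·(p_1/p_2)·(x_1−12).
Substituting into the budget: x_1* = 12 + 1/3·(M − 12·p_1 − 12·p_2)/p_1, and x_2* = 12 + 2/3·(…)/p_2.
Discretionary income = 307 − 12·12 − 12·8.25 = 64; x_1* = 12 + 1/3·64/12 = 13.7778.

x_1* = 13.7778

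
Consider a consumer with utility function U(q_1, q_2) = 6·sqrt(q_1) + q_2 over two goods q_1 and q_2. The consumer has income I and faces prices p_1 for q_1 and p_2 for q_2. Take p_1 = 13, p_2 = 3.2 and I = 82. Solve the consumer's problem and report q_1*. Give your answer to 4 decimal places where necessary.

q_1* = 0.5453

Thus q_1* = (3·p_2/p_1)² — independent of I — with the rest of income spent on q_2.
Plugging in: q_1* = (3·3.2/13)² = 0.5453.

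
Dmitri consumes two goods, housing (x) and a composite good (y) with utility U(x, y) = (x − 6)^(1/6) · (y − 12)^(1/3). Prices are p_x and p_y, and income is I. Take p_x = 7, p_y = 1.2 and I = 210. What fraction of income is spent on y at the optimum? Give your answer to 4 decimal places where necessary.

share on y = 0.5562

MRS = (1/2)·(y−12)/(x−6). Tangency with p_x/p_y gives y−12 = 2·(p_x/p_y)·(x−6).
After buying the subsistence bundle (6, 12), a share 1/3 of the remaining income goes to x: x* = 6 + 1/3·(I − 6p_x − 12p_y)/p_x.
Discretionary income = 210 − 6·7 − 12·1.2 = 153.6; x* = 6 + 1/3·153.6/7 = 13.3143; y* = 12 + 2/3·153.6/1.2 = 97.3333.
Expenditure on y: 1.2·97.3333 = 116.8; share = 0.5562.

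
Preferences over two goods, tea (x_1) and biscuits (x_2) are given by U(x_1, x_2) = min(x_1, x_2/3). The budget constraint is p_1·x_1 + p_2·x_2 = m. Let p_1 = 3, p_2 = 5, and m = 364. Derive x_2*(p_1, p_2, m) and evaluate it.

x_2* = 60.6667

With perfect complements, no substitution: consume in ratio x_1:x_2 = 1:3.
Budget: p_1·x_1 + p_2·3·x_1 = m, so (p_1 + 3·p_2)·x_1 = m.
Demand: x_1*(p_1,p_2,m) = m/(p_1 + 3·p_2), x_2* = 3·m/(p_1 + 3·p_2).
Here 3 + 3·5 = 18, giving x_2* = 60.6667.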